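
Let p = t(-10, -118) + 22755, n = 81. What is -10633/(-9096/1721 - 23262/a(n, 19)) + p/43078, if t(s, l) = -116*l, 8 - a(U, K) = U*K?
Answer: -301484441283764/281169309057 ≈ -1072.3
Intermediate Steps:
a(U, K) = 8 - K*U (a(U, K) = 8 - U*K = 8 - K*U)
p = 36443 (p = -116*(-118) + 22755 = 13688 + 22755 = 36443)
-10633/(-9096/1721 - 23262/a(n, 19)) + p/43078 = -10633/(-9096/1721 - 23262/(8 - 1*19*81)) + 36443/43078 = -10633/(-9096*1/1721 - 23262/(8 - 1539)) + 36443*(1/43078) = -10633/(-9096/1721 - 23262/(-1531)) + 36443/43078 = -10633/(-9096/1721 - 23262*(-1/1531)) + 36443/43078 = -10633/(-9096/1721 + 23262/1531) + 36443/43078 = -10633/26107926/2634851 + 36443/43078 = -10633*2634851/26107926 + 36443/43078 = -28016370683/26107926 + 36443/43078 = -301484441283764/281169309057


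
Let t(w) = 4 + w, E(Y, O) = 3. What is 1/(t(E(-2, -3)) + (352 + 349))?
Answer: 1/708 ≈ 0.0014124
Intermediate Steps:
1/(t(E(-2, -3)) + (352 + 349)) = 1/((4 + 3) + (352 + 349)) = 1/(7 + 701) = 1/708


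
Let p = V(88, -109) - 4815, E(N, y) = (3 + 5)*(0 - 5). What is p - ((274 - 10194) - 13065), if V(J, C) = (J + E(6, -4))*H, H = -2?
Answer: 18074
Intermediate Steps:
E(N, y) = -40 (E(N, y) = 8*(-5) = -40)
V(J, C) = 80 - 2*J (V(J, C) = (J - 40)*(-2) = (-40 + J)*(-2) = 80 - 2*J)
p = -4911 (p = (80 - 2*88) - 4815 = (80 - 176) - 4815 = -96 - 4815 = -4911)
p - ((274 - 10194) - 13065) = -4911 - ((274 - 10194) - 13065) = -4911 - (-9920 - 13065) = -4911 - 1*(-22985) = -4911 + 22985 = 18074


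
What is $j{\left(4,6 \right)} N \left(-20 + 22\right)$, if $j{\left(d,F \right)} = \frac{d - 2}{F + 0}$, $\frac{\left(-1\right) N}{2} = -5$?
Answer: $\frac{20}{3} \approx 6.6667$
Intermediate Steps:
$N = 10$ ($N = \left(-2\right) \left(-5\right) = 10$)
$j{\left(d,F \right)} = \frac{-2 + d}{F}$
$j{\left(4,6 \right)} N \left(-20 + 22\right) = \frac{-2 + 4}{6} \cdot 10 \left(-20 + 22\right) = \frac{1}{6} \cdot 2 \cdot 10 \cdot 2 = \frac{1}{3} \cdot 10 \cdot 2 = \frac{10}{3} \cdot 2 = \frac{20}{3}$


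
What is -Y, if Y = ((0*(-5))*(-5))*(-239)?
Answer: 0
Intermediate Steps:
Y = 0 (Y = (0*(-5))*(-239) = 0*(-239) = 0)
-Y = -1*0 = 0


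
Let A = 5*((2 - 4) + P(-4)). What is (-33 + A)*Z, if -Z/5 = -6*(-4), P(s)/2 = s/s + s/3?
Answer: 5560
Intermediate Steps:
P(s) = 2 + 2*s/3 (P(s) = 2*(s/s + s/3) = 2*(1 + s*(⅓)) = 2*(1 + s/3) = 2 + 2*s/3)
A = -40/3 (A = 5*((2 - 4) + (2 + (⅔)*(-4))) = 5*(-2 + (2 - 8/3)) = 5*(-2 - ⅔) = 5*(-8/3) = -40/3 ≈ -13.333)
Z = -120 (Z = -(-30)*(-4) = -5*24 = -120)
(-33 + A)*Z = (-33 - 40/3)*(-120) = -139/3*(-120) = 5560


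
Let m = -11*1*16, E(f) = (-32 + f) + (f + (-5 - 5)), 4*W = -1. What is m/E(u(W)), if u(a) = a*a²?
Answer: 5632/1345 ≈ 4.1874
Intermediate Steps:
W = -¼ (W = (¼)*(-1) = -¼ ≈ -0.25000)
u(a) = a³
E(f) = -42 + 2*f (E(f) = (-32 + f) + (f - 10) = (-32 + f) + (-10 + f) = -42 + 2*f)
m = -176 (m = -11*16 = -176)
m/E(u(W)) = -176/(-42 + 2*(-¼)³) = -176/(-42 + 2*(-1/64)) = -176/(-42 - 1/32) = -176/(-1345/32) = -176*(-32/1345) = 5632/1345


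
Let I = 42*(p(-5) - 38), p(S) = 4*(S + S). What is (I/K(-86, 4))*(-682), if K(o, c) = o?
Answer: -1117116/43 ≈ -25979.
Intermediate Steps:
p(S) = 8*S (p(S) = 4*(2*S) = 8*S)
I = -3276 (I = 42*(8*(-5) - 38) = 42*(-40 - 38) = 42*(-78) = -3276)
(I/K(-86, 4))*(-682) = -3276/(-86)*(-682) = -3276*(-1/86)*(-682) = (1638/43)*(-682) = -1117116/43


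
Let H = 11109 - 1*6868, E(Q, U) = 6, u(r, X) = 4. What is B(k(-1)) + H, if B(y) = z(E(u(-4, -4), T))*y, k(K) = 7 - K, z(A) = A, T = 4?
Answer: 4289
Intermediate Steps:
H = 4241 (H = 11109 - 6868 = 4241)
B(y) = 6*y
B(k(-1)) + H = 6*(7 - 1*(-1)) + 4241 = 6*(7 + 1) + 4241 = 6*8 + 4241 = 48 + 4241 = 4289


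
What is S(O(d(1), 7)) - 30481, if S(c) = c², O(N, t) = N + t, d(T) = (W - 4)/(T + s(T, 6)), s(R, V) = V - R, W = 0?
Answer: -273968/9 ≈ -30441.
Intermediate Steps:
d(T) = -⅔ (d(T) = (0 - 4)/(T + (6 - T)) = -4/6 = -4*⅙ = -⅔)
S(O(d(1), 7)) - 30481 = (-⅔ + 7)² - 30481 = (19/3)² - 30481 = 361/9 - 30481 = -273968/9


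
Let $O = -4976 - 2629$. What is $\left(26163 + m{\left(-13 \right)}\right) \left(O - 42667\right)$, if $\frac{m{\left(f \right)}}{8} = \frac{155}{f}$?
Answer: $- \frac{17036125088}{13} \approx -1.3105 \cdot 10^{9}$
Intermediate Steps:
$m{\left(f \right)} = \frac{1240}{f}$ ($m{\left(f \right)} = 8 \frac{155}{f} = \frac{1240}{f}$)
$O = -7605$ ($O = -4976 - 2629 = -7605$)
$\left(26163 + m{\left(-13 \right)}\right) \left(O - 42667\right) = \left(26163 + \frac{1240}{-13}\right) \left(-7605 - 42667\right) = \left(26163 + 1240 \left(- \frac{1}{13}\right)\right) \left(-50272\right) = \left(26163 - \frac{1240}{13}\right) \left(-50272\right) = \frac{338879}{13} \left(-50272\right) = - \frac{17036125088}{13}$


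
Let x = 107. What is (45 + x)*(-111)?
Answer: -16872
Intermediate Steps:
(45 + x)*(-111) = (45 + 107)*(-111) = 152*(-111) = -16872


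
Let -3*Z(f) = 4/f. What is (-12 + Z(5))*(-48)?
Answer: 2944/5 ≈ 588.80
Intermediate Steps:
Z(f) = -4/(3*f)
(-12 + Z(5))*(-48) = (-12 - 4/3/5)*(-48) = (-12 - 4/3*⅕)*(-48) = (-12 - 4/15)*(-48) = -184/15*(-48) = 2944/5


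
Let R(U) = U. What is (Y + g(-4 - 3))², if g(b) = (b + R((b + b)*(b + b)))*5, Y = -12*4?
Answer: 804609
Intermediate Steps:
Y = -48
g(b) = 5*b + 20*b² (g(b) = (b + (b + b)*(b + b))*5 = (b + (2*b)*(2*b))*5 = (b + 4*b²)*5 = 5*b + 20*b²)
(Y + g(-4 - 3))² = (-48 + 5*(-4 - 3)*(1 + 4*(-4 - 3)))² = (-48 + 5*(-7)*(1 + 4*(-7)))² = (-48 + 5*(-7)*(1 - 28))² = (-48 + 5*(-7)*(-27))² = (-48 + 945)² = 897² = 804609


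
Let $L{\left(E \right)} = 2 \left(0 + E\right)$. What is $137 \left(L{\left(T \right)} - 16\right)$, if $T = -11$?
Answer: $-5206$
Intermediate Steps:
$L{\left(E \right)} = 2 E$
$137 \left(L{\left(T \right)} - 16\right) = 137 \left(2 \left(-11\right) - 16\right) = 137 \left(-22 - 16\right) = 137 \left(-38\right) = -5206$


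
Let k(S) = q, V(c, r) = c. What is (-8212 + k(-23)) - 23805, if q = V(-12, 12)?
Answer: -32029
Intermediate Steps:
q = -12
k(S) = -12
(-8212 + k(-23)) - 23805 = (-8212 - 12) - 23805 = -8224 - 23805 = -32029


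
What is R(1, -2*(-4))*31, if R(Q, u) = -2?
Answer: -62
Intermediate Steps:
R(1, -2*(-4))*31 = -2*31 = -62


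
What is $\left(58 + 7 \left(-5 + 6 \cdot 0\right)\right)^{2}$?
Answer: $529$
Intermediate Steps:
$\left(58 + 7 \left(-5 + 6 \cdot 0\right)\right)^{2} = \left(58 + 7 \left(-5 + 0\right)\right)^{2} = \left(58 + 7 \left(-5\right)\right)^{2} = \left(58 - 35\right)^{2} = 23^{2} = 529$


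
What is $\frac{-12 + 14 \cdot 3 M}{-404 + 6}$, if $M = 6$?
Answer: $- \frac{120}{199} \approx -0.60301$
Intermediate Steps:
$\frac{-12 + 14 \cdot 3 M}{-404 + 6} = \frac{-12 + 14 \cdot 3 \cdot 6}{-404 + 6} = \frac{-12 + 14 \cdot 18}{-398} = \left(-12 + 252\right) \left(- \frac{1}{398}\right) = 240 \left(- \frac{1}{398}\right) = - \frac{120}{199}$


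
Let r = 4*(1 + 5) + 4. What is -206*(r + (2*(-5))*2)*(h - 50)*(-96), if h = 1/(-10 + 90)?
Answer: -39542112/5 ≈ -7.9084e+6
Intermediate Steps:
r = 28 (r = 4*6 + 4 = 24 + 4 = 28)
h = 1/80 ≈ 0.012500
-206*(r + (2*(-5))*2)*(h - 50)*(-96) = -206*(28 + (2*(-5))*2)*(1/80 - 50)*(-96) = -206*(28 - 10*2)*(-3999)/80*(-96) = -206*(28 - 20)*(-3999)/80*(-96) = -1648*(-3999)/80*(-96) = -206*(-3999/10)*(-96) = (411897/5)*(-96) = -39542112/5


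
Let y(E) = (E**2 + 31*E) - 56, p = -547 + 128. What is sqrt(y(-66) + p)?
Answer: sqrt(1835) ≈ 42.837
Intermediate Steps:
p = -419
y(E) = -56 + E**2 + 31*E
sqrt(y(-66) + p) = sqrt((-56 + (-66)**2 + 31*(-66)) - 419) = sqrt((-56 + 4356 - 2046) - 419) = sqrt(2254 - 419) = sqrt(1835)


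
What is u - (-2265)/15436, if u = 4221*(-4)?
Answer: -260619159/15436 ≈ -16884.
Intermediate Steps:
u = -16884
u - (-2265)/15436 = -16884 - (-2265)/15436 = -16884 - 1*(-2265/15436) = -16884 + 2265/15436 = -260619159/15436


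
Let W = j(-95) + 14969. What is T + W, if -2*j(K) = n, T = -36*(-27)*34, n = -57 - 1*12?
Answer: 96103/2 ≈ 48052.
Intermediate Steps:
n = -69 (n = -57 - 12 = -69)
T = 33048 (T = 972*34 = 33048)
j(K) = 69/2 (j(K) = -½*(-69) = 69/2)
W = 30007/2 (W = 69/2 + 14969 = 30007/2 ≈ 15004.)
T + W = 33048 + 30007/2 = 96103/2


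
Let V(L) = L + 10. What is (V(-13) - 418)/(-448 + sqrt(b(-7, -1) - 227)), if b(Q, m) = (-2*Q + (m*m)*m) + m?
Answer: 188608/200919 + 421*I*sqrt(215)/200919 ≈ 0.93873 + 0.030724*I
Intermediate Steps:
V(L) = 10 + L
b(Q, m) = m + m**3 - 2*Q (b(Q, m) = (-2*Q + m**2*m) + m = (-2*Q + m**3) + m = (m**3 - 2*Q) + m = m + m**3 - 2*Q)
(V(-13) - 418)/(-448 + sqrt(b(-7, -1) - 227)) = ((10 - 13) - 418)/(-448 + sqrt((-1 + (-1)**3 - 2*(-7)) - 227)) = (-3 - 418)/(-448 + sqrt((-1 - 1 + 14) - 227)) = -421/(-448 + sqrt(12 - 227)) = -421/(-448 + sqrt(-215)) = -421/(-448 + I*sqrt(215))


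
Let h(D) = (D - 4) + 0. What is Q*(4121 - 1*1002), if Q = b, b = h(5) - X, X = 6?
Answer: -15595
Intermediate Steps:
h(D) = -4 + D (h(D) = (-4 + D) + 0 = -4 + D)
b = -5 (b = (-4 + 5) - 1*6 = 1 - 6 = -5)
Q = -5
Q*(4121 - 1*1002) = -5*(4121 - 1*1002) = -5*(4121 - 1002) = -5*3119 = -15595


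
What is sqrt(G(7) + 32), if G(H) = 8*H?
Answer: 2*sqrt(22) ≈ 9.3808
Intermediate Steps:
sqrt(G(7) + 32) = sqrt(8*7 + 32) = sqrt(56 + 32) = sqrt(88) = 2*sqrt(22)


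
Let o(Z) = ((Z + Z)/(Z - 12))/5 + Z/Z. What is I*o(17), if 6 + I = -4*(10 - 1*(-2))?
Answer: -3186/25 ≈ -127.44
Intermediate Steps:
I = -54 (I = -6 - 4*(10 - 1*(-2)) = -6 - 4*(10 + 2) = -6 - 4*12 = -6 - 48 = -54)
o(Z) = 1 + 2*Z/(5*(-12 + Z)) (o(Z) = ((2*Z)/(-12 + Z))*(1/5) + 1 = (2*Z/(-12 + Z))*(1/5) + 1 = 2*Z/(5*(-12 + Z)) + 1 = 1 + 2*Z/(5*(-12 + Z)))
I*o(17) = -54*(-60 + 7*17)/(5*(-12 + 17)) = -54*(-60 + 119)/(5*5) = -54*59/(5*5) = -54*59/25 = -3186/25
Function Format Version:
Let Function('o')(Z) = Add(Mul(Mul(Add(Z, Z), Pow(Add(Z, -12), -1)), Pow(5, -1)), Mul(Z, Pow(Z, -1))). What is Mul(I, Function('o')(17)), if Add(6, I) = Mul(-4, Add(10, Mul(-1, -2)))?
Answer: Rational(-3186, 25) ≈ -127.44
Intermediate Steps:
I = -54 (I = Add(-6, Mul(-4, Add(10, Mul(-1, -2)))) = Add(-6, Mul(-4, Add(10, 2))) = Add(-6, Mul(-4, 12)) = Add(-6, -48) = -54)
Function('o')(Z) = Add(1, Mul(Rational(2, 5), Z, Pow(Add(-12, Z), -1))) (Function('o')(Z) = Add(Mul(Mul(Mul(2, Z), Pow(Add(-12, Z), -1)), Rational(1, 5)), 1) = Add(Mul(Mul(2, Z, Pow(Add(-12, Z), -1)), Rational(1, 5)), 1) = Add(Mul(Rational(2, 5), Z, Pow(Add(-12, Z), -1)), 1) = Add(1, Mul(Rational(2, 5), Z, Pow(Add(-12, Z), -1))))
Mul(I, Function('o')(17)) = Mul(-54, Mul(Rational(1, 5), Pow(Add(-12, 17), -1), Add(-60, Mul(7, 17)))) = Mul(-54, Mul(Rational(1, 5), Pow(5, -1), Add(-60, 119))) = Mul(-54, Mul(Rational(1, 5), Rational(1, 5), 59)) = Mul(-54, Rational(59, 25)) = Rational(-3186, 25)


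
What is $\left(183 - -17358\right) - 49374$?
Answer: $-31833$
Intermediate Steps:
$\left(183 - -17358\right) - 49374 = \left(183 + 17358\right) - 49374 = 17541 - 49374 = -31833$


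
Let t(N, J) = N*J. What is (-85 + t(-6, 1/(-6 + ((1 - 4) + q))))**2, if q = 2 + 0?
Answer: 346921/49 ≈ 7080.0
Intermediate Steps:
q = 2
t(N, J) = J*N
(-85 + t(-6, 1/(-6 + ((1 - 4) + q))))**2 = (-85 - 6/(-6 + ((1 - 4) + 2)))**2 = (-85 - 6/(-6 + (-3 + 2)))**2 = (-85 - 6/(-6 - 1))**2 = (-85 - 6/(-7))**2 = (-85 - 1/7*(-6))**2 = (-85 + 6/7)**2 = (-589/7)**2 = 346921/49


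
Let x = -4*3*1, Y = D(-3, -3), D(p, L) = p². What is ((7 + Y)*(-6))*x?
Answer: 1152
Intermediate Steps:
Y = 9 (Y = (-3)² = 9)
x = -12 (x = -12*1 = -12)
((7 + Y)*(-6))*x = ((7 + 9)*(-6))*(-12) = (16*(-6))*(-12) = -96*(-12) = 1152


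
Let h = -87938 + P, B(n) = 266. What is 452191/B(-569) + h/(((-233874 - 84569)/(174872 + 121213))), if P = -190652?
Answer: 22085358218513/84705838 ≈ 2.6073e+5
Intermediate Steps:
h = -278590 (h = -87938 - 190652 = -278590)
452191/B(-569) + h/(((-233874 - 84569)/(174872 + 121213))) = 452191/266 - 278590*(174872 + 121213)/(-233874 - 84569) = 452191*(1/266) - 278590/((-318443/296085)) = 452191/266 - 278590/((-318443*1/296085)) = 452191/266 - 278590/(-318443/296085) = 452191/266 - 278590*(-296085/318443) = 452191/266 + 82486320150/318443 = 22085358218513/84705838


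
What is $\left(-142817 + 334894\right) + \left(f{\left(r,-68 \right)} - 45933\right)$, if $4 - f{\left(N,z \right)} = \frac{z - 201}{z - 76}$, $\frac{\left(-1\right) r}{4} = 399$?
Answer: $\frac{21045043}{144} \approx 1.4615 \cdot 10^{5}$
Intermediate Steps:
$r = -1596$ ($r = \left(-4\right) 399 = -1596$)
$f{\left(N,z \right)} = 4 - \frac{-201 + z}{-76 + z}$ ($f{\left(N,z \right)} = 4 - \frac{z - 201}{z - 76} = 4 - \frac{-201 + z}{-76 + z}$)
$\left(-142817 + 334894\right) + \left(f{\left(r,-68 \right)} - 45933\right) = \left(-142817 + 334894\right) - \left(45933 - \frac{-103 + 3 \left(-68\right)}{-76 - 68}\right) = 192077 - \left(45933 - \frac{-103 - 204}{-144}\right) = 192077 - \frac{6614045}{144} = \frac{21045043}{144}$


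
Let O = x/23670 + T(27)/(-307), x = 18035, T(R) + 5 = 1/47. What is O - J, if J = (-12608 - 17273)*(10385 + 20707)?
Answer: 63461199112271231/68306886 ≈ 9.2906e+8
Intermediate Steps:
T(R) = -234/47 (T(R) = -5 + 1/47 = -234/47)
O = 53153159/68306886 (O = 18035/23670 - 234/47/(-307) = 18035*(1/23670) - 234/47*(-1/307) = 3607/4734 + 234/14429 = 53153159/68306886 ≈ 0.77815)
J = -929060052 (J = -29881*31092 = -929060052)
O - J = 53153159/68306886 - 1*(-929060052) = 53153159/68306886 + 929060052 = 63461199112271231/68306886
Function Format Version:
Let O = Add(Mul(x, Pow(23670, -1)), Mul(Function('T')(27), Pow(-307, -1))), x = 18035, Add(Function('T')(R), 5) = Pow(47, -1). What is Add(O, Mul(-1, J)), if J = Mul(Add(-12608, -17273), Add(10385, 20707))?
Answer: Rational(63461199112271231, 68306886) ≈ 9.2906e+8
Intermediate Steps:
Function('T')(R) = Rational(-234, 47) (Function('T')(R) = Add(-5, Pow(47, -1)) = Add(-5, Rational(1, 47)) = Rational(-234, 47))
O = Rational(53153159, 68306886) (O = Add(Mul(18035, Pow(23670, -1)), Mul(Rational(-234, 47), Pow(-307, -1))) = Add(Mul(18035, Rational(1, 23670)), Mul(Rational(-234, 47), Rational(-1, 307))) = Add(Rational(3607, 4734), Rational(234, 14429)) = Rational(53153159, 68306886) ≈ 0.77815)
J = -929060052 (J = Mul(-29881, 31092) = -929060052)
Add(O, Mul(-1, J)) = Add(Rational(53153159, 68306886), Mul(-1, -929060052)) = Add(Rational(53153159, 68306886), 929060052) = Rational(63461199112271231, 68306886)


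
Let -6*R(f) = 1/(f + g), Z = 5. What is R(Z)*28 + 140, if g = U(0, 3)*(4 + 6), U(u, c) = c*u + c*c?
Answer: 39886/285 ≈ 139.95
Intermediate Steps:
U(u, c) = c**2 + c*u (U(u, c) = c*u + c**2 = c**2 + c*u)
g = 90 (g = (3*(3 + 0))*(4 + 6) = (3*3)*10 = 9*10 = 90)
R(f) = -1/(6*(90 + f)) (R(f) = -1/(6*(f + 90)) = -1/(6*(90 + f)))
R(Z)*28 + 140 = -1/(540 + 6*5)*28 + 140 = -1/(540 + 30)*28 + 140 = -1/570*28 + 140 = -14/285 + 140 = 39886/285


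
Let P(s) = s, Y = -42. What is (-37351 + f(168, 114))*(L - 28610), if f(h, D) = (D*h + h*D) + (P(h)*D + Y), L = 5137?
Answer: -470938799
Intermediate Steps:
f(h, D) = -42 + 3*D*h (f(h, D) = (D*h + h*D) + (h*D - 42) = (D*h + D*h) + (D*h - 42) = 2*D*h + (-42 + D*h) = -42 + 3*D*h)
(-37351 + f(168, 114))*(L - 28610) = (-37351 + (-42 + 3*114*168))*(5137 - 28610) = (-37351 + (-42 + 57456))*(-23473) = (-37351 + 57414)*(-23473) = 20063*(-23473) = -470938799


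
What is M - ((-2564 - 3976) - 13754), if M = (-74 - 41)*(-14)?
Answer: 21904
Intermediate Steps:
M = 1610 (M = -115*(-14) = 1610)
M - ((-2564 - 3976) - 13754) = 1610 - ((-2564 - 3976) - 13754) = 1610 - (-6540 - 13754) = 1610 - 1*(-20294) = 1610 + 20294 = 21904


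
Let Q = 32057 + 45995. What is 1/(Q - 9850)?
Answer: 1/68202 ≈ 1.4662e-5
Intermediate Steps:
Q = 78052
1/(Q - 9850) = 1/(78052 - 9850) = 1/68202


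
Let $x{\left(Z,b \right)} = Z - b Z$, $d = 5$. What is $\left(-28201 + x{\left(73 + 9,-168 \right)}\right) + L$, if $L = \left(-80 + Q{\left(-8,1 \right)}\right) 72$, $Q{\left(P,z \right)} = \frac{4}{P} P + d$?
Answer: $-19455$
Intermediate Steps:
$Q{\left(P,z \right)} = 9$ ($Q{\left(P,z \right)} = \frac{4}{P} P + 5 = 4 + 5 = 9$)
$L = -5112$ ($L = \left(-80 + 9\right) 72 = \left(-71\right) 72 = -5112$)
$x{\left(Z,b \right)} = Z - Z b$
$\left(-28201 + x{\left(73 + 9,-168 \right)}\right) + L = \left(-28201 + \left(73 + 9\right) \left(1 - -168\right)\right) - 5112 = \left(-28201 + 82 \left(1 + 168\right)\right) - 5112 = \left(-28201 + 82 \cdot 169\right) - 5112 = \left(-28201 + 13858\right) - 5112 = -14343 - 5112 = -19455$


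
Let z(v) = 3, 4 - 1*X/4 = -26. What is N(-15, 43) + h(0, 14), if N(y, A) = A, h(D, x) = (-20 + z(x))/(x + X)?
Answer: 5745/134 ≈ 42.873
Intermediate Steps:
X = 120 (X = 16 - 4*(-26) = 16 + 104 = 120)
h(D, x) = -17/(120 + x) (h(D, x) = (-20 + 3)/(x + 120) = -17/(120 + x))
N(-15, 43) + h(0, 14) = 43 - 17/(120 + 14) = 43 - 17/134 = 5745/134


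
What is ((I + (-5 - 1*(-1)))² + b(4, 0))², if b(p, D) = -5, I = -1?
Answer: 400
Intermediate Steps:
((I + (-5 - 1*(-1)))² + b(4, 0))² = ((-1 + (-5 - 1*(-1)))² - 5)² = ((-1 + (-5 + 1))² - 5)² = ((-1 - 4)² - 5)² = ((-5)² - 5)² = (25 - 5)² = 20² = 400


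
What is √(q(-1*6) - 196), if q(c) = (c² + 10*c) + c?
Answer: I*√226 ≈ 15.033*I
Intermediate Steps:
q(c) = c² + 11*c
√(q(-1*6) - 196) = √((-1*6)*(11 - 1*6) - 196) = √(-6*(11 - 6) - 196) = √(-6*5 - 196) = √(-30 - 196) = √(-226) = I*√226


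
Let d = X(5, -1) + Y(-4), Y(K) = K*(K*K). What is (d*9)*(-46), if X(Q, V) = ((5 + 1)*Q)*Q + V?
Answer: -35190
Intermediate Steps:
X(Q, V) = V + 6*Q**2 (X(Q, V) = (6*Q)*Q + V = 6*Q**2 + V = V + 6*Q**2)
Y(K) = K**3 (Y(K) = K*K**2 = K**3)
d = 85 (d = (-1 + 6*5**2) + (-4)**3 = (-1 + 6*25) - 64 = (-1 + 150) - 64 = 149 - 64 = 85)
(d*9)*(-46) = (85*9)*(-46) = 765*(-46) = -35190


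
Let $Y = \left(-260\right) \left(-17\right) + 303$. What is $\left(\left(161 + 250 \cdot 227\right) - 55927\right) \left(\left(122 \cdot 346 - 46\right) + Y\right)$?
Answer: $46138776$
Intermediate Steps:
$Y = 4723$ ($Y = 4420 + 303 = 4723$)
$\left(\left(161 + 250 \cdot 227\right) - 55927\right) \left(\left(122 \cdot 346 - 46\right) + Y\right) = \left(\left(161 + 250 \cdot 227\right) - 55927\right) \left(\left(122 \cdot 346 - 46\right) + 4723\right) = \left(\left(161 + 56750\right) - 55927\right) \left(\left(42212 - 46\right) + 4723\right) = \left(56911 - 55927\right) \left(42166 + 4723\right) = 984 \cdot 46889 = 46138776$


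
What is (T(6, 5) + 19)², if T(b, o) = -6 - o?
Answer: 64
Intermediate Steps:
(T(6, 5) + 19)² = ((-6 - 1*5) + 19)² = ((-6 - 5) + 19)² = (-11 + 19)² = 8² = 64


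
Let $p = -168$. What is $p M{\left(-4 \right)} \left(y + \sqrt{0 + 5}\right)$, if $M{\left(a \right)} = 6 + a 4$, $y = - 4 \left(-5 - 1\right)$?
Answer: $40320 + 1680 \sqrt{5} \approx 44077.0$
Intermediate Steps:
$y = 24$ ($y = \left(-4\right) \left(-6\right) = 24$)
$M{\left(a \right)} = 6 + 4 a$
$p M{\left(-4 \right)} \left(y + \sqrt{0 + 5}\right) = - 168 \left(6 + 4 \left(-4\right)\right) \left(24 + \sqrt{0 + 5}\right) = - 168 \left(6 - 16\right) \left(24 + \sqrt{5}\right) = - 168 \left(- 10 \left(24 + \sqrt{5}\right)\right) = - 168 \left(-240 - 10 \sqrt{5}\right) = 40320 + 1680 \sqrt{5}$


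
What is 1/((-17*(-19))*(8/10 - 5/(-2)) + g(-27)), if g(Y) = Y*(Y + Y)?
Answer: 10/25239 ≈ 0.00039621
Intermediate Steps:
g(Y) = 2*Y² (g(Y) = Y*(2*Y) = 2*Y²)
1/((-17*(-19))*(8/10 - 5/(-2)) + g(-27)) = 1/((-17*(-19))*(8/10 - 5/(-2)) + 2*(-27)²) = 1/(323*(8*(⅒) - 5*(-½)) + 2*729) = 1/(323*(⅘ + 5/2) + 1458) = 1/(323*(33/10) + 1458) = 1/(10659/10 + 1458) = 1/(25239/10) = 10/25239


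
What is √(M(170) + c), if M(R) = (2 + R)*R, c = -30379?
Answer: I*√1139 ≈ 33.749*I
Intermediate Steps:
M(R) = R*(2 + R)
√(M(170) + c) = √(170*(2 + 170) - 30379) = √(170*172 - 30379) = √(29240 - 30379) = √(-1139) = I*√1139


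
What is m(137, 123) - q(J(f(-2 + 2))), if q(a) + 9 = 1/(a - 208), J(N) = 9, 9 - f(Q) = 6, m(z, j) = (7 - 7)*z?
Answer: 1792/199 ≈ 9.0050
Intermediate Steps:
m(z, j) = 0 (m(z, j) = 0*z = 0)
f(Q) = 3 (f(Q) = 9 - 1*6 = 9 - 6 = 3)
q(a) = -9 + 1/(-208 + a) (q(a) = -9 + 1/(a - 208) = -9 + 1/(-208 + a))
m(137, 123) - q(J(f(-2 + 2))) = 0 - (1873 - 9*9)/(-208 + 9) = 0 - (1873 - 81)/(-199) = 0 - (-1)*1792/199 = 0 - 1*(-1792/199) = 0 + 1792/199 = 1792/199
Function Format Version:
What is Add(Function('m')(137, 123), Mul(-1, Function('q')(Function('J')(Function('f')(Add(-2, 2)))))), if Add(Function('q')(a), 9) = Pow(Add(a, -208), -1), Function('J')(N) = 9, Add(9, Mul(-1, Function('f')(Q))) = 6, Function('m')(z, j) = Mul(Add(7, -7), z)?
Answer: Rational(1792, 199) ≈ 9.0050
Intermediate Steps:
Function('m')(z, j) = 0 (Function('m')(z, j) = Mul(0, z) = 0)
Function('f')(Q) = 3 (Function('f')(Q) = Add(9, Mul(-1, 6)) = Add(9, -6) = 3)
Function('q')(a) = Add(-9, Pow(Add(-208, a), -1)) (Function('q')(a) = Add(-9, Pow(Add(a, -208), -1)) = Add(-9, Pow(Add(-208, a), -1)))
Add(Function('m')(137, 123), Mul(-1, Function('q')(Function('J')(Function('f')(Add(-2, 2)))))) = Add(0, Mul(-1, Mul(Pow(Add(-208, 9), -1), Add(1873, Mul(-9, 9))))) = Add(0, Mul(-1, Mul(Pow(-199, -1), Add(1873, -81)))) = Add(0, Mul(-1, Mul(Rational(-1, 199), 1792))) = Add(0, Mul(-1, Rational(-1792, 199))) = Add(0, Rational(1792, 199)) = Rational(1792, 199)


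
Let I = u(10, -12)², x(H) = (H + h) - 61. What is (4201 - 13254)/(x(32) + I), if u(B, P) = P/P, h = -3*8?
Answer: 9053/52 ≈ 174.10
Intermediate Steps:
h = -24
u(B, P) = 1
x(H) = -85 + H (x(H) = (H - 24) - 61 = (-24 + H) - 61 = -85 + H)
I = 1 (I = 1² = 1)
(4201 - 13254)/(x(32) + I) = (4201 - 13254)/((-85 + 32) + 1) = -9053/(-53 + 1) = -9053/(-52) = -9053*(-1/52) = 9053/52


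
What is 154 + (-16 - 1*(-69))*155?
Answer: 8369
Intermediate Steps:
154 + (-16 - 1*(-69))*155 = 154 + (-16 + 69)*155 = 154 + 53*155 = 154 + 8215 = 8369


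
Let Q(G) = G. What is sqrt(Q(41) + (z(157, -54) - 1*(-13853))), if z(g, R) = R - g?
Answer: sqrt(13683) ≈ 116.97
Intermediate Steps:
sqrt(Q(41) + (z(157, -54) - 1*(-13853))) = sqrt(41 + ((-54 - 1*157) - 1*(-13853))) = sqrt(41 + ((-54 - 157) + 13853)) = sqrt(41 + (-211 + 13853)) = sqrt(41 + 13642) = sqrt(13683)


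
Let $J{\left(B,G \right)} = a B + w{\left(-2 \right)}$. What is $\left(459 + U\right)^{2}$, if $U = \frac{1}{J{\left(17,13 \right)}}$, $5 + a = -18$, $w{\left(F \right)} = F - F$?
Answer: $\frac{32208763024}{152881} \approx 2.1068 \cdot 10^{5}$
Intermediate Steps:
$w{\left(F \right)} = 0$
$a = -23$ ($a = -5 - 18 = -23$)
$J{\left(B,G \right)} = - 23 B$ ($J{\left(B,G \right)} = - 23 B + 0 = - 23 B$)
$U = - \frac{1}{391}$ ($U = \frac{1}{\left(-23\right) 17} = \frac{1}{-391} = - \frac{1}{391} \approx -0.0025575$)
$\left(459 + U\right)^{2} = \left(459 - \frac{1}{391}\right)^{2} = \left(\frac{179468}{391}\right)^{2} = \frac{32208763024}{152881}$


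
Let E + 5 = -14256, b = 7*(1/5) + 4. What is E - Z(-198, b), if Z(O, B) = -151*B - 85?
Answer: -66803/5 ≈ -13361.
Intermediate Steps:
b = 27/5 (b = 7*(1*(⅕)) + 4 = 7*(⅕) + 4 = 7/5 + 4 = 27/5 ≈ 5.4000)
Z(O, B) = -85 - 151*B
E = -14261 (E = -5 - 14256 = -14261)
E - Z(-198, b) = -14261 - (-85 - 151*27/5) = -14261 - (-85 - 4077/5) = -14261 - 1*(-4502/5) = -14261 + 4502/5 = -66803/5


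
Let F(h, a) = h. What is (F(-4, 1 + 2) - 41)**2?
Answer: 2025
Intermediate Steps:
(F(-4, 1 + 2) - 41)**2 = (-4 - 41)**2 = (-45)**2 = 2025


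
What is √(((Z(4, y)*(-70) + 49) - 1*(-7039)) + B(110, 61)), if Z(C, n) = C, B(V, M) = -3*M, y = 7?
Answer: 5*√265 ≈ 81.394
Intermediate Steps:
√(((Z(4, y)*(-70) + 49) - 1*(-7039)) + B(110, 61)) = √(((4*(-70) + 49) - 1*(-7039)) - 3*61) = √(((-280 + 49) + 7039) - 183) = √((-231 + 7039) - 183) = √(6808 - 183) = √6625 = 5*√265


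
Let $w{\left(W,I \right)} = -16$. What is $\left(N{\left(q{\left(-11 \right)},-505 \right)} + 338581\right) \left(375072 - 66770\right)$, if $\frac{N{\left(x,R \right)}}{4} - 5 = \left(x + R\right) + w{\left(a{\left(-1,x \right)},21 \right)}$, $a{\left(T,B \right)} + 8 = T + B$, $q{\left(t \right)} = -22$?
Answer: $103721733558$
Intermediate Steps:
$a{\left(T,B \right)} = -8 + B + T$ ($a{\left(T,B \right)} = -8 + \left(T + B\right) = -8 + \left(B + T\right) = -8 + B + T$)
$N{\left(x,R \right)} = -44 + 4 R + 4 x$ ($N{\left(x,R \right)} = 20 + 4 \left(\left(x + R\right) - 16\right) = 20 + 4 \left(\left(R + x\right) - 16\right) = 20 + 4 \left(-16 + R + x\right) = 20 + \left(-64 + 4 R + 4 x\right) = -44 + 4 R + 4 x$)
$\left(N{\left(q{\left(-11 \right)},-505 \right)} + 338581\right) \left(375072 - 66770\right) = \left(\left(-44 + 4 \left(-505\right) + 4 \left(-22\right)\right) + 338581\right) \left(375072 - 66770\right) = \left(\left(-44 - 2020 - 88\right) + 338581\right) 308302 = \left(-2152 + 338581\right) 308302 = 336429 \cdot 308302 = 103721733558$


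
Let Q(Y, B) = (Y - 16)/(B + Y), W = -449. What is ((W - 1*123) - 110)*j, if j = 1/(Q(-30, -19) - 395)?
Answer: 33418/19309 ≈ 1.7307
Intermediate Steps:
Q(Y, B) = (-16 + Y)/(B + Y)
j = -49/19309 (j = 1/((-16 - 30)/(-19 - 30) - 395) = 1/(-46/(-49) - 395) = 1/(-1/49*(-46) - 395) = 1/(46/49 - 395) = 1/(-19309/49) = -49/19309 ≈ -0.0025377)
((W - 1*123) - 110)*j = ((-449 - 1*123) - 110)*(-49/19309) = ((-449 - 123) - 110)*(-49/19309) = (-572 - 110)*(-49/19309) = -682*(-49/19309) = 33418/19309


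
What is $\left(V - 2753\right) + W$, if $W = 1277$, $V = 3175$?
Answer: $1699$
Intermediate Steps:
$\left(V - 2753\right) + W = \left(3175 - 2753\right) + 1277 = 422 + 1277 = 1699$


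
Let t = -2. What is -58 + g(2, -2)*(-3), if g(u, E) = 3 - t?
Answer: -73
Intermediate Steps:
g(u, E) = 5 (g(u, E) = 3 - 1*(-2) = 3 + 2 = 5)
-58 + g(2, -2)*(-3) = -58 + 5*(-3) = -58 - 15 = -73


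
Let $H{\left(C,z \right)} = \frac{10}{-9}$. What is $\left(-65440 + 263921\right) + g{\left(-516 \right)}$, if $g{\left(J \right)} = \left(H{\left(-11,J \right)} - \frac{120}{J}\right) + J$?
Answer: $\frac{76612115}{387} \approx 1.9796 \cdot 10^{5}$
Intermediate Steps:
$H{\left(C,z \right)} = - \frac{10}{9}$ ($H{\left(C,z \right)} = 10 \left(- \frac{1}{9}\right) = - \frac{10}{9}$)
$g{\left(J \right)} = - \frac{10}{9} + J - \frac{120}{J}$ ($g{\left(J \right)} = \left(- \frac{10}{9} - \frac{120}{J}\right) + J = - \frac{10}{9} + J - \frac{120}{J}$)
$\left(-65440 + 263921\right) + g{\left(-516 \right)} = \left(-65440 + 263921\right) - \left(\frac{4654}{9} - \frac{10}{43}\right) = 198481 - \frac{200032}{387} = \frac{76612115}{387}$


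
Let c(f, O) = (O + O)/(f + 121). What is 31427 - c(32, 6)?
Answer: 1602773/51 ≈ 31427.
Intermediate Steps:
c(f, O) = 2*O/(121 + f) (c(f, O) = (2*O)/(121 + f) = 2*O/(121 + f))
31427 - c(32, 6) = 31427 - 2*6/(121 + 32) = 31427 - 2*6/153 = 31427 - 1*4/51 = 31427 - 4/51 = 1602773/51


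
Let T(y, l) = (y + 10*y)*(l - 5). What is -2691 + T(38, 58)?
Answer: 19463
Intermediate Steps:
T(y, l) = 11*y*(-5 + l) (T(y, l) = (11*y)*(-5 + l) = 11*y*(-5 + l))
-2691 + T(38, 58) = -2691 + 11*38*(-5 + 58) = -2691 + 11*38*53 = -2691 + 22154 = 19463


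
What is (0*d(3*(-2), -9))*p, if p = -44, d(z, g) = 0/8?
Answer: 0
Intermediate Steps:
d(z, g) = 0 (d(z, g) = 0*(1/8) = 0)
(0*d(3*(-2), -9))*p = (0*0)*(-44) = 0*(-44) = 0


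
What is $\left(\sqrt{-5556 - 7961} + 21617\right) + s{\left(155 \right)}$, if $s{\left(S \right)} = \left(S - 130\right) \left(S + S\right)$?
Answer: $29367 + i \sqrt{13517} \approx 29367.0 + 116.26 i$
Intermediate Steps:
$s{\left(S \right)} = 2 S \left(-130 + S\right)$ ($s{\left(S \right)} = \left(-130 + S\right) 2 S = 2 S \left(-130 + S\right)$)
$\left(\sqrt{-5556 - 7961} + 21617\right) + s{\left(155 \right)} = \left(\sqrt{-5556 - 7961} + 21617\right) + 2 \cdot 155 \left(-130 + 155\right) = \left(\sqrt{-13517} + 21617\right) + 2 \cdot 155 \cdot 25 = \left(i \sqrt{13517} + 21617\right) + 7750 = \left(21617 + i \sqrt{13517}\right) + 7750 = 29367 + i \sqrt{13517}$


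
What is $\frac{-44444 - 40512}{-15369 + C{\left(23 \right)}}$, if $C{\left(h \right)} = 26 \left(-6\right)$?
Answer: $\frac{84956}{15525} \approx 5.4722$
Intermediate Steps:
$C{\left(h \right)} = -156$
$\frac{-44444 - 40512}{-15369 + C{\left(23 \right)}} = \frac{-44444 - 40512}{-15369 - 156} = - \frac{84956}{-15525} = \left(-84956\right) \left(- \frac{1}{15525}\right) = \frac{84956}{15525}$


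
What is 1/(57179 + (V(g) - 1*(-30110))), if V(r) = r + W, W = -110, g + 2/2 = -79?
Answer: 1/87099 ≈ 1.1481e-5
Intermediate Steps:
g = -80 (g = -1 - 79 = -80)
V(r) = -110 + r (V(r) = r - 110 = -110 + r)
1/(57179 + (V(g) - 1*(-30110))) = 1/(57179 + ((-110 - 80) - 1*(-30110))) = 1/(57179 + (-190 + 30110)) = 1/(57179 + 29920) = 1/87099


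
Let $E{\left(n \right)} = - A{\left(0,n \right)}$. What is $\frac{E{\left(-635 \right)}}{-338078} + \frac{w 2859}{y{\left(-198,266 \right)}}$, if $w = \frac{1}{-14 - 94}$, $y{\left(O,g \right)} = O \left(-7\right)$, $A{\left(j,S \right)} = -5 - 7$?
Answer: $- \frac{161393543}{8434369944} \approx -0.019135$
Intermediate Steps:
$A{\left(j,S \right)} = -12$ ($A{\left(j,S \right)} = -5 - 7 = -12$)
$y{\left(O,g \right)} = - 7 O$
$E{\left(n \right)} = 12$ ($E{\left(n \right)} = \left(-1\right) \left(-12\right) = 12$)
$w = - \frac{1}{108}$ ($w = \frac{1}{-108} = - \frac{1}{108} \approx -0.0092593$)
$\frac{E{\left(-635 \right)}}{-338078} + \frac{w 2859}{y{\left(-198,266 \right)}} = \frac{12}{-338078} + \frac{\left(- \frac{1}{108}\right) 2859}{\left(-7\right) \left(-198\right)} = 12 \left(- \frac{1}{338078}\right) - \frac{953}{36 \cdot 1386} = - \frac{6}{169039} - \frac{953}{49896} = - \frac{161393543}{8434369944}$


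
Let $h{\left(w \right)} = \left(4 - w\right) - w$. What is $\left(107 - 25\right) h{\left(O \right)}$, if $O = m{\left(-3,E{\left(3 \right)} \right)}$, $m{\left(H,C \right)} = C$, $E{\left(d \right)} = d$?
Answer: $-164$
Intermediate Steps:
$O = 3$
$h{\left(w \right)} = 4 - 2 w$
$\left(107 - 25\right) h{\left(O \right)} = \left(107 - 25\right) \left(4 - 6\right) = 82 \left(4 - 6\right) = 82 \left(-2\right) = -164$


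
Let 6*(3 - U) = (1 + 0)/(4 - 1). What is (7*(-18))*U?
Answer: -371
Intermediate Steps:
U = 53/18 (U = 3 - (1 + 0)/(6*(4 - 1)) = 3 - 1/(6*3) = 3 - ⅙*⅓ = 3 - 1/18 = 53/18 ≈ 2.9444)
(7*(-18))*U = (7*(-18))*(53/18) = -126*53/18 = -371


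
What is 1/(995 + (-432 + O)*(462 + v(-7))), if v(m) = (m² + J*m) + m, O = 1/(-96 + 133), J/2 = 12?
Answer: -37/5333473 ≈ -6.9373e-6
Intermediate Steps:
J = 24 (J = 2*12 = 24)
O = 1/37 ≈ 0.027027
v(m) = m² + 25*m (v(m) = (m² + 24*m) + m = m² + 25*m)
1/(995 + (-432 + O)*(462 + v(-7))) = 1/(995 + (-432 + 1/37)*(462 - 7*(25 - 7))) = 1/(995 - 15983*(462 - 7*18)/37) = 1/(995 - 15983*(462 - 126)/37) = 1/(995 - 15983/37*336) = 1/(995 - 5370288/37) = 1/(-5333473/37) = -37/5333473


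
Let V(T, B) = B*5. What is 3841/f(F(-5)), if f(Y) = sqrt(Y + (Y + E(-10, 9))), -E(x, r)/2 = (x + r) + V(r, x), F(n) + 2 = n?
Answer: 3841*sqrt(22)/44 ≈ 409.45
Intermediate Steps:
F(n) = -2 + n
V(T, B) = 5*B
E(x, r) = -12*x - 2*r (E(x, r) = -2*((x + r) + 5*x) = -2*((r + x) + 5*x) = -2*(r + 6*x) = -12*x - 2*r)
f(Y) = sqrt(102 + 2*Y) (f(Y) = sqrt(Y + (Y + (-12*(-10) - 2*9))) = sqrt(Y + (Y + (120 - 18))) = sqrt(Y + (Y + 102)) = sqrt(Y + (102 + Y)) = sqrt(102 + 2*Y))
3841/f(F(-5)) = 3841/(sqrt(102 + 2*(-2 - 5))) = 3841/(sqrt(102 + 2*(-7))) = 3841/(sqrt(102 - 14)) = 3841/(sqrt(88)) = 3841/((2*sqrt(22))) = 3841*(sqrt(22)/44) = 3841*sqrt(22)/44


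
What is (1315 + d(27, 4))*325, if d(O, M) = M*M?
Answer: 432575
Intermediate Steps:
d(O, M) = M**2
(1315 + d(27, 4))*325 = (1315 + 4**2)*325 = (1315 + 16)*325 = 1331*325 = 432575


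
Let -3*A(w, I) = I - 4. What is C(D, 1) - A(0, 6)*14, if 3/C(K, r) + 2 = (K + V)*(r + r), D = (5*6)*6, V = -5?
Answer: 3251/348 ≈ 9.3419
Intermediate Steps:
A(w, I) = 4/3 - I/3 (A(w, I) = -(I - 4)/3 = -(-4 + I)/3 = 4/3 - I/3)
D = 180 (D = 30*6 = 180)
C(K, r) = 3/(-2 + 2*r*(-5 + K)) (C(K, r) = 3/(-2 + (K - 5)*(r + r)) = 3/(-2 + (-5 + K)*(2*r)) = 3/(-2 + 2*r*(-5 + K)))
C(D, 1) - A(0, 6)*14 = 3/(2*(-1 - 5*1 + 180*1)) - (4/3 - ⅓*6)*14 = 3/(2*(-1 - 5 + 180)) - (4/3 - 2)*14 = (3/2)/174 - 1*(-⅔)*14 = (3/2)*(1/174) + (⅔)*14 = 1/116 + 28/3 = 3251/348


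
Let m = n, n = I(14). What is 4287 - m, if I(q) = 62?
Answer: 4225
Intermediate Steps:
n = 62
m = 62
4287 - m = 4287 - 1*62 = 4287 - 62 = 4225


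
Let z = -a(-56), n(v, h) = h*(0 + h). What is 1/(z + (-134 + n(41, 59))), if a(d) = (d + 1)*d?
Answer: 1/267 ≈ 0.0037453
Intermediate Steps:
n(v, h) = h² (n(v, h) = h*h = h²)
a(d) = d*(1 + d) (a(d) = (1 + d)*d = d*(1 + d))
z = -3080 (z = -(-56)*(1 - 56) = -(-56)*(-55) = -1*3080 = -3080)
1/(z + (-134 + n(41, 59))) = 1/(-3080 + (-134 + 59²)) = 1/(-3080 + (-134 + 3481)) = 1/(-3080 + 3347) = 1/267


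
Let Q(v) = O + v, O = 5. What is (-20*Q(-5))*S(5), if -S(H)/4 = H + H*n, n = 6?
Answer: 0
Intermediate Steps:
Q(v) = 5 + v
S(H) = -28*H (S(H) = -4*(H + H*6) = -4*(H + 6*H) = -28*H)
(-20*Q(-5))*S(5) = (-20*(5 - 5))*(-28*5) = -20*0*(-140) = 0*(-140) = 0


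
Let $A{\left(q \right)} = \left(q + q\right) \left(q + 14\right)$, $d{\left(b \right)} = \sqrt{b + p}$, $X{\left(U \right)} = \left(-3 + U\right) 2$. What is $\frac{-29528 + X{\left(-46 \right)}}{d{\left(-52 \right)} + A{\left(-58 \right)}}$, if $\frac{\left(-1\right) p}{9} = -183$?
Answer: $- \frac{474016}{81659} + \frac{29626 \sqrt{1595}}{26049221} \approx -5.7594$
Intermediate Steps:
$p = 1647$ ($p = \left(-9\right) \left(-183\right) = 1647$)
$X{\left(U \right)} = -6 + 2 U$
$d{\left(b \right)} = \sqrt{1647 + b}$ ($d{\left(b \right)} = \sqrt{b + 1647} = \sqrt{1647 + b}$)
$A{\left(q \right)} = 2 q \left(14 + q\right)$
$\frac{-29528 + X{\left(-46 \right)}}{d{\left(-52 \right)} + A{\left(-58 \right)}} = \frac{-29528 + \left(-6 + 2 \left(-46\right)\right)}{\sqrt{1647 - 52} + 2 \left(-58\right) \left(14 - 58\right)} = \frac{-29528 - 98}{\sqrt{1595} + 2 \left(-58\right) \left(-44\right)} = \frac{-29528 - 98}{\sqrt{1595} + 5104} = - \frac{29626}{5104 + \sqrt{1595}}$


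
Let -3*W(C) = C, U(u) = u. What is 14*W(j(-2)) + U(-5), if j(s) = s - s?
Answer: -5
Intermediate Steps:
j(s) = 0
W(C) = -C/3
14*W(j(-2)) + U(-5) = 14*(-⅓*0) - 5 = 14*0 - 5 = 0 - 5 = -5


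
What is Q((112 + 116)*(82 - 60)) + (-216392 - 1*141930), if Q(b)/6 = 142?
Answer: -357470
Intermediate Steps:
Q(b) = 852 (Q(b) = 6*142 = 852)
Q((112 + 116)*(82 - 60)) + (-216392 - 1*141930) = 852 + (-216392 - 1*141930) = 852 + (-216392 - 141930) = 852 - 358322 = -357470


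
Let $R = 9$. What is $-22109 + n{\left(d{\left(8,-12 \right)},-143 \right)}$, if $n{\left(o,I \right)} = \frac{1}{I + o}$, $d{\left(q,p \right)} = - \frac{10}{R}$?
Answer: $- \frac{28675382}{1297} \approx -22109.0$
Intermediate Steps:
$d{\left(q,p \right)} = - \frac{10}{9}$
$-22109 + n{\left(d{\left(8,-12 \right)},-143 \right)} = -22109 + \frac{1}{-143 - \frac{10}{9}} = -22109 + \frac{1}{- \frac{1297}{9}} = -22109 - \frac{9}{1297} = - \frac{28675382}{1297}$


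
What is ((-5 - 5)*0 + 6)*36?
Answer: 216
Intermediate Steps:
((-5 - 5)*0 + 6)*36 = (-10*0 + 6)*36 = (0 + 6)*36 = 6*36 = 216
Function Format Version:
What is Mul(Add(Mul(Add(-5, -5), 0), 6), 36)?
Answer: 216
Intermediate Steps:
Mul(Add(Mul(Add(-5, -5), 0), 6), 36) = Mul(Add(Mul(-10, 0), 6), 36) = Mul(Add(0, 6), 36) = Mul(6, 36) = 216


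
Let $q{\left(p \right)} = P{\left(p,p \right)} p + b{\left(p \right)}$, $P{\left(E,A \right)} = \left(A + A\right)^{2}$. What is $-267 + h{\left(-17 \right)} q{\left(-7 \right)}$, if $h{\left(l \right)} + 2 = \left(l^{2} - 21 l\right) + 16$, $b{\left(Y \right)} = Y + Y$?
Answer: $-915027$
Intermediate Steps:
$b{\left(Y \right)} = 2 Y$
$P{\left(E,A \right)} = 4 A^{2}$ ($P{\left(E,A \right)} = \left(2 A\right)^{2} = 4 A^{2}$)
$h{\left(l \right)} = 14 + l^{2} - 21 l$ ($h{\left(l \right)} = -2 + \left(\left(l^{2} - 21 l\right) + 16\right) = -2 + \left(16 + l^{2} - 21 l\right) = 14 + l^{2} - 21 l$)
$q{\left(p \right)} = 2 p + 4 p^{3}$ ($q{\left(p \right)} = 4 p^{2} p + 2 p = 4 p^{3} + 2 p = 2 p + 4 p^{3}$)
$-267 + h{\left(-17 \right)} q{\left(-7 \right)} = -267 + \left(14 + \left(-17\right)^{2} - -357\right) \left(2 \left(-7\right) + 4 \left(-7\right)^{3}\right) = -267 + \left(14 + 289 + 357\right) \left(-14 + 4 \left(-343\right)\right) = -267 + 660 \left(-14 - 1372\right) = -267 + 660 \left(-1386\right) = -267 - 914760 = -915027$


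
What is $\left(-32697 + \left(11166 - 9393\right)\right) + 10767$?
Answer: $-20157$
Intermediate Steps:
$\left(-32697 + \left(11166 - 9393\right)\right) + 10767 = \left(-32697 + 1773\right) + 10767 = -30924 + 10767 = -20157$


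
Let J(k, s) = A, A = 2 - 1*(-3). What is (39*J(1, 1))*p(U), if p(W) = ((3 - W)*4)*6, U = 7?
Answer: -18720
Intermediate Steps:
p(W) = 72 - 24*W (p(W) = (12 - 4*W)*6 = 72 - 24*W)
A = 5 (A = 2 + 3 = 5)
J(k, s) = 5
(39*J(1, 1))*p(U) = (39*5)*(72 - 24*7) = 195*(72 - 168) = 195*(-96) = -18720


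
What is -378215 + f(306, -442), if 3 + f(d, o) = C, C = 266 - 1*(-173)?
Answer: -377779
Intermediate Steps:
C = 439 (C = 266 + 173 = 439)
f(d, o) = 436 (f(d, o) = -3 + 439 = 436)
-378215 + f(306, -442) = -378215 + 436 = -377779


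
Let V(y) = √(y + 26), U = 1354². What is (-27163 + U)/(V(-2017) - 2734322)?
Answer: -1646201294422/2492172267225 - 602051*I*√1991/2492172267225 ≈ -0.66055 - 1.0779e-5*I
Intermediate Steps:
U = 1833316
V(y) = √(26 + y)
(-27163 + U)/(V(-2017) - 2734322) = (-27163 + 1833316)/(√(26 - 2017) - 2734322) = 1806153/(√(-1991) - 2734322) = 1806153/(I*√1991 - 2734322) = 1806153/(-2734322 + I*√1991)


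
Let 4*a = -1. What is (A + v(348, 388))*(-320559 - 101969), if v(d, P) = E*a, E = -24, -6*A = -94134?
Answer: -6631576960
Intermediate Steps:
a = -1/4 (a = (1/4)*(-1) = -1/4 ≈ -0.25000)
A = 15689 (A = -1/6*(-94134) = 15689)
v(d, P) = 6 (v(d, P) = -24*(-1/4) = 6)
(A + v(348, 388))*(-320559 - 101969) = (15689 + 6)*(-320559 - 101969) = 15695*(-422528) = -6631576960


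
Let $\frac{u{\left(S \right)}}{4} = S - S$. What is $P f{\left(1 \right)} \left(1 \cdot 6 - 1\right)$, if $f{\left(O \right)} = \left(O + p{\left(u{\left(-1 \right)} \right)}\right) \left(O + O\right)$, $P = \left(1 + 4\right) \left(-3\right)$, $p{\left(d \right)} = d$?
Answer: $-150$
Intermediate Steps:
$u{\left(S \right)} = 0$ ($u{\left(S \right)} = 4 \left(S - S\right) = 4 \cdot 0 = 0$)
$P = -15$ ($P = 5 \left(-3\right) = -15$)
$f{\left(O \right)} = 2 O^{2}$ ($f{\left(O \right)} = \left(O + 0\right) \left(O + O\right) = O 2 O = 2 O^{2}$)
$P f{\left(1 \right)} \left(1 \cdot 6 - 1\right) = - 15 \cdot 2 \cdot 1^{2} \left(1 \cdot 6 - 1\right) = - 15 \cdot 2 \cdot 1 \left(6 - 1\right) = \left(-15\right) 2 \cdot 5 = \left(-30\right) 5 = -150$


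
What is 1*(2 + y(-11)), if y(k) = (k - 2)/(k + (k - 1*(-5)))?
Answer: 47/17 ≈ 2.7647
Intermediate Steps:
y(k) = (-2 + k)/(5 + 2*k) (y(k) = (-2 + k)/(k + (k + 5)) = (-2 + k)/(k + (5 + k)) = (-2 + k)/(5 + 2*k))
1*(2 + y(-11)) = 1*(2 + (-2 - 11)/(5 + 2*(-11))) = 1*(2 - 13/(5 - 22)) = 1*(2 - 13/(-17)) = 1*(2 - 1/17*(-13)) = 1*(2 + 13/17) = 1*(47/17) = 47/17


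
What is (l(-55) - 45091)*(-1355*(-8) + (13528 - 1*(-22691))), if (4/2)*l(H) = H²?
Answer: -4101521263/2 ≈ -2.0508e+9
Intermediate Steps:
l(H) = H²/2
(l(-55) - 45091)*(-1355*(-8) + (13528 - 1*(-22691))) = ((½)*(-55)² - 45091)*(-1355*(-8) + (13528 - 1*(-22691))) = ((½)*3025 - 45091)*(10840 + (13528 + 22691)) = (3025/2 - 45091)*(10840 + 36219) = -87157/2*47059 = -4101521263/2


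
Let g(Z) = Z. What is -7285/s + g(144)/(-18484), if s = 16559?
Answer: -34260109/76519139 ≈ -0.44773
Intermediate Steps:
-7285/s + g(144)/(-18484) = -7285/16559 + 144/(-18484) = -7285*1/16559 + 144*(-1/18484) = -7285/16559 - 36/4621 = -34260109/76519139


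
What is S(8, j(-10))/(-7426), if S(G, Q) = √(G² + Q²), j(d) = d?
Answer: -√41/3713 ≈ -0.0017245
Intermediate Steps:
S(8, j(-10))/(-7426) = √(8² + (-10)²)/(-7426) = √(64 + 100)*(-1/7426) = √164*(-1/7426) = (2*√41)*(-1/7426) = -√41/3713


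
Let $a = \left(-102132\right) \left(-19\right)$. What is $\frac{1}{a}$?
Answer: $\frac{1}{1940508} \approx 5.1533 \cdot 10^{-7}$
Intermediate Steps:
$a = 1940508$
$\frac{1}{a} = \frac{1}{1940508}$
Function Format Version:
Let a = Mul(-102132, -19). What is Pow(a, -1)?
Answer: Rational(1, 1940508) ≈ 5.1533e-7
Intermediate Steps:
a = 1940508
Pow(a, -1) = Pow(1940508, -1) = Rational(1, 1940508)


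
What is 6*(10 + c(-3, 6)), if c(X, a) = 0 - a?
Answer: 24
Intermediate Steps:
c(X, a) = -a
6*(10 + c(-3, 6)) = 6*(10 - 1*6) = 6*(10 - 6) = 6*4 = 24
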